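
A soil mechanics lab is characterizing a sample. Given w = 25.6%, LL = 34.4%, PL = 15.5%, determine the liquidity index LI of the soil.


First compute the plasticity index:
PI = LL - PL = 34.4 - 15.5 = 18.9
Then compute the liquidity index:
LI = (w - PL) / PI
LI = (25.6 - 15.5) / 18.9
LI = 0.534


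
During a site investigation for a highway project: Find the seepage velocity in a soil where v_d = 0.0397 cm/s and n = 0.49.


Result: 0.08102 cm/s

Derivation:
Using v_s = v_d / n
v_s = 0.0397 / 0.49
v_s = 0.08102 cm/s


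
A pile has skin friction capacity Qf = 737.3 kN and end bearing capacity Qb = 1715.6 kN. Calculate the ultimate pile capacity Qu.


Using Qu = Qf + Qb
Qu = 737.3 + 1715.6
Qu = 2452.9 kN


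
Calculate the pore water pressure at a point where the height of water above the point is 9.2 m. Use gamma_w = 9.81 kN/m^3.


Using u = gamma_w * h_w
u = 9.81 * 9.2
u = 90.25 kPa


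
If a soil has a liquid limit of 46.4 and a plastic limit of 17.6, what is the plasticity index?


Using PI = LL - PL
PI = 46.4 - 17.6
PI = 28.8


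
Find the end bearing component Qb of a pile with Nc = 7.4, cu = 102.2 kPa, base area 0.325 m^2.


Using Qb = Nc * cu * Ab
Qb = 7.4 * 102.2 * 0.325
Qb = 245.79 kN


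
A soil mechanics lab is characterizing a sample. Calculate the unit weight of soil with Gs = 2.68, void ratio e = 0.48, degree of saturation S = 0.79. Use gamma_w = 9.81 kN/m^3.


Using gamma = gamma_w * (Gs + S*e) / (1 + e)
Numerator: Gs + S*e = 2.68 + 0.79*0.48 = 3.0592
Denominator: 1 + e = 1 + 0.48 = 1.48
gamma = 9.81 * 3.0592 / 1.48
gamma = 20.278 kN/m^3


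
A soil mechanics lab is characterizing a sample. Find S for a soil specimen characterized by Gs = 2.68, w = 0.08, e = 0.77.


Using S = Gs * w / e
S = 2.68 * 0.08 / 0.77
S = 0.2784


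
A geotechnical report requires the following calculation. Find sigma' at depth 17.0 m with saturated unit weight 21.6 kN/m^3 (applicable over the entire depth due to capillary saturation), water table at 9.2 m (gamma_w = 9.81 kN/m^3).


Result: 290.68 kPa

Derivation:
Total stress = gamma_sat * depth
sigma = 21.6 * 17.0 = 367.2 kPa
Pore water pressure u = gamma_w * (depth - d_wt)
u = 9.81 * (17.0 - 9.2) = 76.518 kPa
Effective stress = sigma - u
sigma' = 367.2 - 76.518 = 290.68 kPa


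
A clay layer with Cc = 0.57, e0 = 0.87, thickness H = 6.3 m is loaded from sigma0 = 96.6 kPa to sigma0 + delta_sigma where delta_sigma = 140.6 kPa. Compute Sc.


Using Sc = Cc * H / (1 + e0) * log10((sigma0 + delta_sigma) / sigma0)
Stress ratio = (96.6 + 140.6) / 96.6 = 2.45549
log10(2.45549) = 0.390138
Cc * H / (1 + e0) = 0.57 * 6.3 / (1 + 0.87) = 1.92032
Sc = 1.92032 * 0.390138
Sc = 0.7492 m


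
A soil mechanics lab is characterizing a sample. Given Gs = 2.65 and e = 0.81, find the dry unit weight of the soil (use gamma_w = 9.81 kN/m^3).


Using gamma_d = Gs * gamma_w / (1 + e)
gamma_d = 2.65 * 9.81 / (1 + 0.81)
gamma_d = 2.65 * 9.81 / 1.81
gamma_d = 14.363 kN/m^3


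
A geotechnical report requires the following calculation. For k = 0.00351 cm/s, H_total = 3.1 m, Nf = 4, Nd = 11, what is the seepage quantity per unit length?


Convert k to m/s for unit consistency with H:
k = 0.00351 cm/s = 0.00351 / 100 m/s = 3.51e-05 m/s
Using q = k * H * Nf / Nd
Nf / Nd = 4 / 11 = 0.3636
q = 3.51e-05 * 3.1 * 0.3636
q = 3.957e-05 m^3/s per m


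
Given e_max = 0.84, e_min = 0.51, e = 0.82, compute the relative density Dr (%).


Using Dr = (e_max - e) / (e_max - e_min) * 100
e_max - e = 0.84 - 0.82 = 0.02
e_max - e_min = 0.84 - 0.51 = 0.33
Dr = 0.02 / 0.33 * 100
Dr = 6.06 %


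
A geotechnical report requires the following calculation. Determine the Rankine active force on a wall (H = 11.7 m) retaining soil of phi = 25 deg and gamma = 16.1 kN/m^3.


Compute active earth pressure coefficient:
Ka = tan^2(45 - phi/2) = tan^2(32.5) = 0.405859
Compute active force:
Pa = 0.5 * Ka * gamma * H^2
Pa = 0.5 * 0.405859 * 16.1 * 11.7^2
Pa = 447.24 kN/m


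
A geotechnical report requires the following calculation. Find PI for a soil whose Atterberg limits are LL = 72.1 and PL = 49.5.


Result: 22.6

Derivation:
Using PI = LL - PL
PI = 72.1 - 49.5
PI = 22.6


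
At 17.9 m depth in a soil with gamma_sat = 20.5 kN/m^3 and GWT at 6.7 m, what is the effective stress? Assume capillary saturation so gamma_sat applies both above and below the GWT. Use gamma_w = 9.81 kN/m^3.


Result: 257.08 kPa

Derivation:
Total stress = gamma_sat * depth
sigma = 20.5 * 17.9 = 366.95 kPa
Pore water pressure u = gamma_w * (depth - d_wt)
u = 9.81 * (17.9 - 6.7) = 109.872 kPa
Effective stress = sigma - u
sigma' = 366.95 - 109.872 = 257.08 kPa


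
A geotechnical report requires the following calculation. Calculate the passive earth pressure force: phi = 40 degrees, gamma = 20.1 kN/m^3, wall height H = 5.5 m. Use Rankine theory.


Compute passive earth pressure coefficient:
Kp = tan^2(45 + phi/2) = tan^2(65.0) = 4.59891
Compute passive force:
Pp = 0.5 * Kp * gamma * H^2
Pp = 0.5 * 4.59891 * 20.1 * 5.5^2
Pp = 1398.13 kN/m


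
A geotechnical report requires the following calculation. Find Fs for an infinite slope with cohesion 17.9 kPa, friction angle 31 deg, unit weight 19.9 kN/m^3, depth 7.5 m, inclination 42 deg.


Result: 0.909

Derivation:
Using Fs = c / (gamma*H*sin(beta)*cos(beta)) + tan(phi)/tan(beta)
Cohesion contribution = 17.9 / (19.9*7.5*sin(42)*cos(42))
Cohesion contribution = 0.241187
Friction contribution = tan(31)/tan(42) = 0.667323
Fs = 0.241187 + 0.667323
Fs = 0.909


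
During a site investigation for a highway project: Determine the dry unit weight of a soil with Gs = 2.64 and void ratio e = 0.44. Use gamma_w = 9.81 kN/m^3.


Using gamma_d = Gs * gamma_w / (1 + e)
gamma_d = 2.64 * 9.81 / (1 + 0.44)
gamma_d = 2.64 * 9.81 / 1.44
gamma_d = 17.985 kN/m^3


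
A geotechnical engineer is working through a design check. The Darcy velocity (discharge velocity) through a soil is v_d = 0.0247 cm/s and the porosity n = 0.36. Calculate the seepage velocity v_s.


Result: 0.06861 cm/s

Derivation:
Using v_s = v_d / n
v_s = 0.0247 / 0.36
v_s = 0.06861 cm/s


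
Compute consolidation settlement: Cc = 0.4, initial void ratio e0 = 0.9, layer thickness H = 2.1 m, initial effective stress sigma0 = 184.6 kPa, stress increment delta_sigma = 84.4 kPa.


Using Sc = Cc * H / (1 + e0) * log10((sigma0 + delta_sigma) / sigma0)
Stress ratio = (184.6 + 84.4) / 184.6 = 1.4572
log10(1.4572) = 0.163521
Cc * H / (1 + e0) = 0.4 * 2.1 / (1 + 0.9) = 0.442105
Sc = 0.442105 * 0.163521
Sc = 0.0723 m


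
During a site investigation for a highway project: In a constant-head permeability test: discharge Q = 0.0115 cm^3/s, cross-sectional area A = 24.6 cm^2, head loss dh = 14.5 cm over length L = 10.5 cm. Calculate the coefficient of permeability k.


Compute hydraulic gradient:
i = dh / L = 14.5 / 10.5 = 1.38095
Then apply Darcy's law:
k = Q / (A * i)
k = 0.0115 / (24.6 * 1.38095)
k = 0.0115 / 33.9714
k = 0.000339 cm/s


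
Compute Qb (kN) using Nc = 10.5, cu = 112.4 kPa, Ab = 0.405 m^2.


Result: 477.98 kN

Derivation:
Using Qb = Nc * cu * Ab
Qb = 10.5 * 112.4 * 0.405
Qb = 477.98 kN


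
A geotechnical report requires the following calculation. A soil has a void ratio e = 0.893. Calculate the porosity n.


Using the relation n = e / (1 + e)
n = 0.893 / (1 + 0.893)
n = 0.893 / 1.893
n = 0.4717


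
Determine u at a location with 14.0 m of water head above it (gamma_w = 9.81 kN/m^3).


Using u = gamma_w * h_w
u = 9.81 * 14.0
u = 137.34 kPa


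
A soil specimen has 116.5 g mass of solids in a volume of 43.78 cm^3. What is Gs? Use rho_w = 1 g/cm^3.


Result: 2.661

Derivation:
Using Gs = m_s / (V_s * rho_w)
Since rho_w = 1 g/cm^3:
Gs = 116.5 / 43.78
Gs = 2.661


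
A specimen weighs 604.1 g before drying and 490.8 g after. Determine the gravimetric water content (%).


Using w = (m_wet - m_dry) / m_dry * 100
m_wet - m_dry = 604.1 - 490.8 = 113.3 g
w = 113.3 / 490.8 * 100
w = 23.08 %


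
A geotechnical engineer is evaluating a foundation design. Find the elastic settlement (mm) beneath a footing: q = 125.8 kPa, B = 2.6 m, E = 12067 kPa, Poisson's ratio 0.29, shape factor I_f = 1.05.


Using Se = q * B * (1 - nu^2) * I_f / E
1 - nu^2 = 1 - 0.29^2 = 0.9159
Se = 125.8 * 2.6 * 0.9159 * 1.05 / 12067
Se = 0.026067 m
Convert to mm: Se = 0.026067 * 1000 = 26.067 mm


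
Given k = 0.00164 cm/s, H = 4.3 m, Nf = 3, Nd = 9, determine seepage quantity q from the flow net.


Convert k to m/s for unit consistency with H:
k = 0.00164 cm/s = 0.00164 / 100 m/s = 1.64e-05 m/s
Using q = k * H * Nf / Nd
Nf / Nd = 3 / 9 = 0.3333
q = 1.64e-05 * 4.3 * 0.3333
q = 2.351e-05 m^3/s per m


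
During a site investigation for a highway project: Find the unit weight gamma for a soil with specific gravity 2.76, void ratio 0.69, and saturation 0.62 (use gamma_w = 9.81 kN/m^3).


Using gamma = gamma_w * (Gs + S*e) / (1 + e)
Numerator: Gs + S*e = 2.76 + 0.62*0.69 = 3.1878
Denominator: 1 + e = 1 + 0.69 = 1.69
gamma = 9.81 * 3.1878 / 1.69
gamma = 18.504 kN/m^3


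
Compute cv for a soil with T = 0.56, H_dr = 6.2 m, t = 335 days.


Result: 0.06426 m^2/day

Derivation:
Using cv = T * H_dr^2 / t
H_dr^2 = 6.2^2 = 38.44
cv = 0.56 * 38.44 / 335
cv = 0.06426 m^2/day


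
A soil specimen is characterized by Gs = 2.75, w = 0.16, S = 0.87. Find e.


Result: 0.5057

Derivation:
Using the relation e = Gs * w / S
e = 2.75 * 0.16 / 0.87
e = 0.5057


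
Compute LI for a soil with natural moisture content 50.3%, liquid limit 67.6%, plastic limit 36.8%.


Result: 0.438

Derivation:
First compute the plasticity index:
PI = LL - PL = 67.6 - 36.8 = 30.8
Then compute the liquidity index:
LI = (w - PL) / PI
LI = (50.3 - 36.8) / 30.8
LI = 0.438


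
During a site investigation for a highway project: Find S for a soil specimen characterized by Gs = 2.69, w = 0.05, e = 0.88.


Result: 0.1528

Derivation:
Using S = Gs * w / e
S = 2.69 * 0.05 / 0.88
S = 0.1528


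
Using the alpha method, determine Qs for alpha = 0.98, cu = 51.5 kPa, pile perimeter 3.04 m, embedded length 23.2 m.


Result: 3559.55 kN

Derivation:
Using Qs = alpha * cu * perimeter * L
Qs = 0.98 * 51.5 * 3.04 * 23.2
Qs = 3559.55 kN


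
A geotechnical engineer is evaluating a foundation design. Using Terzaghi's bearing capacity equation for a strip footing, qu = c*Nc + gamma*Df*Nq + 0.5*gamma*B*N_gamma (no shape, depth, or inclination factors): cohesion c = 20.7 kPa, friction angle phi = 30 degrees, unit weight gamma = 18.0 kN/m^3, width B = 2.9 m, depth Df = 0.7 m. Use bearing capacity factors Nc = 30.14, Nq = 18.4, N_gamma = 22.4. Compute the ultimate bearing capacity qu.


Compute qu = c*Nc + gamma*Df*Nq + 0.5*gamma*B*N_gamma
Term 1: 20.7 * 30.14 = 623.898
Term 2: 18.0 * 0.7 * 18.4 = 231.84
Term 3: 0.5 * 18.0 * 2.9 * 22.4 = 584.64
qu = 623.898 + 231.84 + 584.64
qu = 1440.38 kPa


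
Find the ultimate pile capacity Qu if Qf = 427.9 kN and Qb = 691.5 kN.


Using Qu = Qf + Qb
Qu = 427.9 + 691.5
Qu = 1119.4 kN


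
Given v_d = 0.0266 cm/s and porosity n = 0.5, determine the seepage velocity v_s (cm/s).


Result: 0.0532 cm/s

Derivation:
Using v_s = v_d / n
v_s = 0.0266 / 0.5
v_s = 0.0532 cm/s


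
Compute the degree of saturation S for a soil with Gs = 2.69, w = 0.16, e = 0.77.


Result: 0.559

Derivation:
Using S = Gs * w / e
S = 2.69 * 0.16 / 0.77
S = 0.559


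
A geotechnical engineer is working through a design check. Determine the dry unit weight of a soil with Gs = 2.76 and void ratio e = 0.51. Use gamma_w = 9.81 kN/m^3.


Using gamma_d = Gs * gamma_w / (1 + e)
gamma_d = 2.76 * 9.81 / (1 + 0.51)
gamma_d = 2.76 * 9.81 / 1.51
gamma_d = 17.931 kN/m^3


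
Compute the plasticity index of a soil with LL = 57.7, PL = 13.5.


Using PI = LL - PL
PI = 57.7 - 13.5
PI = 44.2


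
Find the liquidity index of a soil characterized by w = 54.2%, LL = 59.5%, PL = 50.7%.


Result: 0.398

Derivation:
First compute the plasticity index:
PI = LL - PL = 59.5 - 50.7 = 8.8
Then compute the liquidity index:
LI = (w - PL) / PI
LI = (54.2 - 50.7) / 8.8
LI = 0.398


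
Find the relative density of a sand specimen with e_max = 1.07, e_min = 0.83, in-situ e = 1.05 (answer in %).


Result: 8.33 %

Derivation:
Using Dr = (e_max - e) / (e_max - e_min) * 100
e_max - e = 1.07 - 1.05 = 0.02
e_max - e_min = 1.07 - 0.83 = 0.24
Dr = 0.02 / 0.24 * 100
Dr = 8.33 %


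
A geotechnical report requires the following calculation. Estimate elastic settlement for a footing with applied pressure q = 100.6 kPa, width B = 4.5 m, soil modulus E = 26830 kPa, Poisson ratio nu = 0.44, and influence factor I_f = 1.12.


Result: 15.239 mm

Derivation:
Using Se = q * B * (1 - nu^2) * I_f / E
1 - nu^2 = 1 - 0.44^2 = 0.8064
Se = 100.6 * 4.5 * 0.8064 * 1.12 / 26830
Se = 0.015239 m
Convert to mm: Se = 0.015239 * 1000 = 15.239 mm


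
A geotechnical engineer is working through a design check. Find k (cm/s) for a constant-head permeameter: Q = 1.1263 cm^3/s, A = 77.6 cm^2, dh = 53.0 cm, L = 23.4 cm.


Compute hydraulic gradient:
i = dh / L = 53.0 / 23.4 = 2.26496
Then apply Darcy's law:
k = Q / (A * i)
k = 1.1263 / (77.6 * 2.26496)
k = 1.1263 / 175.761
k = 0.006408 cm/s


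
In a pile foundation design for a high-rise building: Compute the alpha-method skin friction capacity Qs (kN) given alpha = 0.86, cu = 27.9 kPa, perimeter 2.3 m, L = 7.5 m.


Using Qs = alpha * cu * perimeter * L
Qs = 0.86 * 27.9 * 2.3 * 7.5
Qs = 413.9 kN


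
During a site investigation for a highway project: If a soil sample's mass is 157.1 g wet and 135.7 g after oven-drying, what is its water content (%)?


Using w = (m_wet - m_dry) / m_dry * 100
m_wet - m_dry = 157.1 - 135.7 = 21.4 g
w = 21.4 / 135.7 * 100
w = 15.77 %


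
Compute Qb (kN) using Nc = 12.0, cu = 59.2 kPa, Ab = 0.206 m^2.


Using Qb = Nc * cu * Ab
Qb = 12.0 * 59.2 * 0.206
Qb = 146.34 kN


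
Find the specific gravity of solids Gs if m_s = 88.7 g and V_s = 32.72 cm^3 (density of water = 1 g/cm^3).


Result: 2.711

Derivation:
Using Gs = m_s / (V_s * rho_w)
Since rho_w = 1 g/cm^3:
Gs = 88.7 / 32.72
Gs = 2.711


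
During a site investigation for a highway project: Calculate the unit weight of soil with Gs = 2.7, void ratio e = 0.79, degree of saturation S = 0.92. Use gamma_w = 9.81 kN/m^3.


Using gamma = gamma_w * (Gs + S*e) / (1 + e)
Numerator: Gs + S*e = 2.7 + 0.92*0.79 = 3.4268
Denominator: 1 + e = 1 + 0.79 = 1.79
gamma = 9.81 * 3.4268 / 1.79
gamma = 18.78 kN/m^3


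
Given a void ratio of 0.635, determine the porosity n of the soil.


Using the relation n = e / (1 + e)
n = 0.635 / (1 + 0.635)
n = 0.635 / 1.635
n = 0.3884


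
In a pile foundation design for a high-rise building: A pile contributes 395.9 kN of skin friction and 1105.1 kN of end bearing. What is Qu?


Result: 1501.0 kN

Derivation:
Using Qu = Qf + Qb
Qu = 395.9 + 1105.1
Qu = 1501.0 kN


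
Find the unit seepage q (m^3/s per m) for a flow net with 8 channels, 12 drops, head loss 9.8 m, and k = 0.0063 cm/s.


Convert k to m/s for unit consistency with H:
k = 0.0063 cm/s = 0.0063 / 100 m/s = 6.3e-05 m/s
Using q = k * H * Nf / Nd
Nf / Nd = 8 / 12 = 0.6667
q = 6.3e-05 * 9.8 * 0.6667
q = 0.0004116 m^3/s per m


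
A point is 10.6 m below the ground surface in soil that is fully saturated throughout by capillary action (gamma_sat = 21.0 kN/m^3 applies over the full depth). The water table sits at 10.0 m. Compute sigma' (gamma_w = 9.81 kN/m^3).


Result: 216.71 kPa

Derivation:
Total stress = gamma_sat * depth
sigma = 21.0 * 10.6 = 222.6 kPa
Pore water pressure u = gamma_w * (depth - d_wt)
u = 9.81 * (10.6 - 10.0) = 5.886 kPa
Effective stress = sigma - u
sigma' = 222.6 - 5.886 = 216.71 kPa


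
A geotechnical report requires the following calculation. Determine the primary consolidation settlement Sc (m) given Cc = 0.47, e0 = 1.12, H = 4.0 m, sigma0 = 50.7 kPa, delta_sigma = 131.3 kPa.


Using Sc = Cc * H / (1 + e0) * log10((sigma0 + delta_sigma) / sigma0)
Stress ratio = (50.7 + 131.3) / 50.7 = 3.58974
log10(3.58974) = 0.555063
Cc * H / (1 + e0) = 0.47 * 4.0 / (1 + 1.12) = 0.886792
Sc = 0.886792 * 0.555063
Sc = 0.4922 m


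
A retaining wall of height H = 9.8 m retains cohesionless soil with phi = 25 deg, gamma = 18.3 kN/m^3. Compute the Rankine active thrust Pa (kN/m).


Compute active earth pressure coefficient:
Ka = tan^2(45 - phi/2) = tan^2(32.5) = 0.405859
Compute active force:
Pa = 0.5 * Ka * gamma * H^2
Pa = 0.5 * 0.405859 * 18.3 * 9.8^2
Pa = 356.65 kN/m


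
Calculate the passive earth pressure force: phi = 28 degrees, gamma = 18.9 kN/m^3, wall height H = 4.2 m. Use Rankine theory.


Result: 461.72 kN/m

Derivation:
Compute passive earth pressure coefficient:
Kp = tan^2(45 + phi/2) = tan^2(59.0) = 2.769826
Compute passive force:
Pp = 0.5 * Kp * gamma * H^2
Pp = 0.5 * 2.769826 * 18.9 * 4.2^2
Pp = 461.72 kN/m


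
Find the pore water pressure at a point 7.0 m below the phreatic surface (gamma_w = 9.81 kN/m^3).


Using u = gamma_w * h_w
u = 9.81 * 7.0
u = 68.67 kPa


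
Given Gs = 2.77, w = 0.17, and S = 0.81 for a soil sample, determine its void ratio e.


Using the relation e = Gs * w / S
e = 2.77 * 0.17 / 0.81
e = 0.5814


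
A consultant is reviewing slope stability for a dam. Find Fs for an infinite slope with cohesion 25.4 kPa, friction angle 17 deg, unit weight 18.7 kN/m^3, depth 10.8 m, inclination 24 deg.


Using Fs = c / (gamma*H*sin(beta)*cos(beta)) + tan(phi)/tan(beta)
Cohesion contribution = 25.4 / (18.7*10.8*sin(24)*cos(24))
Cohesion contribution = 0.338474
Friction contribution = tan(17)/tan(24) = 0.686682
Fs = 0.338474 + 0.686682
Fs = 1.025


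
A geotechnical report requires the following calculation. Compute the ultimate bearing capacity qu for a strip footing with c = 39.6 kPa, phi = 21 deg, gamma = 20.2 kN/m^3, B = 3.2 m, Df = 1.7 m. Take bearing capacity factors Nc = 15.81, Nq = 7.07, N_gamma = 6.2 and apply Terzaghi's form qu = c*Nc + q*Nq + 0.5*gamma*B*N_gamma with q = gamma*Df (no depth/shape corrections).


Compute qu = c*Nc + gamma*Df*Nq + 0.5*gamma*B*N_gamma
Term 1: 39.6 * 15.81 = 626.076
Term 2: 20.2 * 1.7 * 7.07 = 242.7838
Term 3: 0.5 * 20.2 * 3.2 * 6.2 = 200.384
qu = 626.076 + 242.7838 + 200.384
qu = 1069.24 kPa


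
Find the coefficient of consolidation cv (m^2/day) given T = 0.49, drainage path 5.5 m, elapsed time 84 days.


Using cv = T * H_dr^2 / t
H_dr^2 = 5.5^2 = 30.25
cv = 0.49 * 30.25 / 84
cv = 0.17646 m^2/day


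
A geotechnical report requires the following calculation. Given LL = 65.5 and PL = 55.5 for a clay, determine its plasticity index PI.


Result: 10.0

Derivation:
Using PI = LL - PL
PI = 65.5 - 55.5
PI = 10.0


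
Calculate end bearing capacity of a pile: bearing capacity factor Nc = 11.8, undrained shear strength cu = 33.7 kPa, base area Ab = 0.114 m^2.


Using Qb = Nc * cu * Ab
Qb = 11.8 * 33.7 * 0.114
Qb = 45.33 kN


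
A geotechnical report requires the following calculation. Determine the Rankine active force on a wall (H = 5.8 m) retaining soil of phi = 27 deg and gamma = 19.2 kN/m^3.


Result: 121.27 kN/m

Derivation:
Compute active earth pressure coefficient:
Ka = tan^2(45 - phi/2) = tan^2(31.5) = 0.375525
Compute active force:
Pa = 0.5 * Ka * gamma * H^2
Pa = 0.5 * 0.375525 * 19.2 * 5.8^2
Pa = 121.27 kN/m


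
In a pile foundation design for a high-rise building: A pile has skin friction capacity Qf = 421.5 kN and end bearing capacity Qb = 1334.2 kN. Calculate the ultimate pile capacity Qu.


Result: 1755.7 kN

Derivation:
Using Qu = Qf + Qb
Qu = 421.5 + 1334.2
Qu = 1755.7 kN


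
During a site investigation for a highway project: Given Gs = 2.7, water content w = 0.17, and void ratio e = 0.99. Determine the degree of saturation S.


Using S = Gs * w / e
S = 2.7 * 0.17 / 0.99
S = 0.4636


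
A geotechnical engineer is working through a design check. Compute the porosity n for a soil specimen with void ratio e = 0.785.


Result: 0.4398

Derivation:
Using the relation n = e / (1 + e)
n = 0.785 / (1 + 0.785)
n = 0.785 / 1.785
n = 0.4398


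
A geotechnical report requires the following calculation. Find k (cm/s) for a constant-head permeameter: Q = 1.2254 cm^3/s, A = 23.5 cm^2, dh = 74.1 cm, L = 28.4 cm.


Compute hydraulic gradient:
i = dh / L = 74.1 / 28.4 = 2.60915
Then apply Darcy's law:
k = Q / (A * i)
k = 1.2254 / (23.5 * 2.60915)
k = 1.2254 / 61.3151
k = 0.019985 cm/s


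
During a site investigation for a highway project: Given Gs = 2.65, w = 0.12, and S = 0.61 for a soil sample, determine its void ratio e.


Using the relation e = Gs * w / S
e = 2.65 * 0.12 / 0.61
e = 0.5213


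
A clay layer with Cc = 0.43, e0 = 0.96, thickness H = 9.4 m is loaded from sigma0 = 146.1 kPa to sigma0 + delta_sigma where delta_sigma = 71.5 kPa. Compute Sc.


Using Sc = Cc * H / (1 + e0) * log10((sigma0 + delta_sigma) / sigma0)
Stress ratio = (146.1 + 71.5) / 146.1 = 1.48939
log10(1.48939) = 0.173009
Cc * H / (1 + e0) = 0.43 * 9.4 / (1 + 0.96) = 2.06224
Sc = 2.06224 * 0.173009
Sc = 0.3568 m


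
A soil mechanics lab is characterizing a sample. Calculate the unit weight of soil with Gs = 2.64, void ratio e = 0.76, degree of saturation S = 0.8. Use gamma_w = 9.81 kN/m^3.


Result: 18.104 kN/m^3

Derivation:
Using gamma = gamma_w * (Gs + S*e) / (1 + e)
Numerator: Gs + S*e = 2.64 + 0.8*0.76 = 3.248
Denominator: 1 + e = 1 + 0.76 = 1.76
gamma = 9.81 * 3.248 / 1.76
gamma = 18.104 kN/m^3


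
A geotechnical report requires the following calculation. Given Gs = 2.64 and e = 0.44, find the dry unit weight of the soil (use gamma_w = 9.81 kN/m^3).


Using gamma_d = Gs * gamma_w / (1 + e)
gamma_d = 2.64 * 9.81 / (1 + 0.44)
gamma_d = 2.64 * 9.81 / 1.44
gamma_d = 17.985 kN/m^3


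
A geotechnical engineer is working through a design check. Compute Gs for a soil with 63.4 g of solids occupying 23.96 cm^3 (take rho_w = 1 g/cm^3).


Using Gs = m_s / (V_s * rho_w)
Since rho_w = 1 g/cm^3:
Gs = 63.4 / 23.96
Gs = 2.646


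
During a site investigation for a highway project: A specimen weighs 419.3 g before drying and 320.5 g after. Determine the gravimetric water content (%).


Result: 30.83 %

Derivation:
Using w = (m_wet - m_dry) / m_dry * 100
m_wet - m_dry = 419.3 - 320.5 = 98.8 g
w = 98.8 / 320.5 * 100
w = 30.83 %


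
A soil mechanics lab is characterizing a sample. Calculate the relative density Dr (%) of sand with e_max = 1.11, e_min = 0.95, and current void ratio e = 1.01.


Using Dr = (e_max - e) / (e_max - e_min) * 100
e_max - e = 1.11 - 1.01 = 0.1
e_max - e_min = 1.11 - 0.95 = 0.16
Dr = 0.1 / 0.16 * 100
Dr = 62.5 %


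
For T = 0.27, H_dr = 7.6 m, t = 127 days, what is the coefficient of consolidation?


Result: 0.1228 m^2/day

Derivation:
Using cv = T * H_dr^2 / t
H_dr^2 = 7.6^2 = 57.76
cv = 0.27 * 57.76 / 127
cv = 0.1228 m^2/day


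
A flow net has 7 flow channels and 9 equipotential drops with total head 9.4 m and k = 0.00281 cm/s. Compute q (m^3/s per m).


Result: 0.0002054 m^3/s per m

Derivation:
Convert k to m/s for unit consistency with H:
k = 0.00281 cm/s = 0.00281 / 100 m/s = 2.81e-05 m/s
Using q = k * H * Nf / Nd
Nf / Nd = 7 / 9 = 0.7778
q = 2.81e-05 * 9.4 * 0.7778
q = 0.0002054 m^3/s per m


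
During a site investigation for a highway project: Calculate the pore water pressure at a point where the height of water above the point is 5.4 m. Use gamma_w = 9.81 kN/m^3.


Using u = gamma_w * h_w
u = 9.81 * 5.4
u = 52.97 kPa


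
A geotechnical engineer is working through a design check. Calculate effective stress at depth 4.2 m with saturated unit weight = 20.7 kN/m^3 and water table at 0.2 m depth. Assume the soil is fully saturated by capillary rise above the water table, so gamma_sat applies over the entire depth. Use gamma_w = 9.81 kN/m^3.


Total stress = gamma_sat * depth
sigma = 20.7 * 4.2 = 86.94 kPa
Pore water pressure u = gamma_w * (depth - d_wt)
u = 9.81 * (4.2 - 0.2) = 39.24 kPa
Effective stress = sigma - u
sigma' = 86.94 - 39.24 = 47.7 kPa


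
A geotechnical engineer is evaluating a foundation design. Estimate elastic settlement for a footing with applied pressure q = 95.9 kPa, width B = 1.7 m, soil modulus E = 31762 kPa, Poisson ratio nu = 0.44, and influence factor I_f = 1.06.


Result: 4.387 mm

Derivation:
Using Se = q * B * (1 - nu^2) * I_f / E
1 - nu^2 = 1 - 0.44^2 = 0.8064
Se = 95.9 * 1.7 * 0.8064 * 1.06 / 31762
Se = 0.004387 m
Convert to mm: Se = 0.004387 * 1000 = 4.387 mm


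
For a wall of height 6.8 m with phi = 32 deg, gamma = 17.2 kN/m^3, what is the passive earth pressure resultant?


Compute passive earth pressure coefficient:
Kp = tan^2(45 + phi/2) = tan^2(61.0) = 3.254588
Compute passive force:
Pp = 0.5 * Kp * gamma * H^2
Pp = 0.5 * 3.254588 * 17.2 * 6.8^2
Pp = 1294.23 kN/m


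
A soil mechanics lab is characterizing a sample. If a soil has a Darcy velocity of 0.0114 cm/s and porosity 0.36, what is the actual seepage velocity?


Using v_s = v_d / n
v_s = 0.0114 / 0.36
v_s = 0.03167 cm/s


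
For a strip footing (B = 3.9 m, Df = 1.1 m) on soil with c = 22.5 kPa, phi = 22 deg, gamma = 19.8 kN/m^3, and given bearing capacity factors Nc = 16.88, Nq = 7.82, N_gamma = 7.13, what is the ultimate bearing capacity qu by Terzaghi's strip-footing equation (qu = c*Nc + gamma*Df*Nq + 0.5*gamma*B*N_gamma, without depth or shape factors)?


Compute qu = c*Nc + gamma*Df*Nq + 0.5*gamma*B*N_gamma
Term 1: 22.5 * 16.88 = 379.8
Term 2: 19.8 * 1.1 * 7.82 = 170.3196
Term 3: 0.5 * 19.8 * 3.9 * 7.13 = 275.2893
qu = 379.8 + 170.3196 + 275.2893
qu = 825.41 kPa


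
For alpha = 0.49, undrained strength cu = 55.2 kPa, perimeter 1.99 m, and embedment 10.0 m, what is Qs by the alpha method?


Using Qs = alpha * cu * perimeter * L
Qs = 0.49 * 55.2 * 1.99 * 10.0
Qs = 538.26 kN


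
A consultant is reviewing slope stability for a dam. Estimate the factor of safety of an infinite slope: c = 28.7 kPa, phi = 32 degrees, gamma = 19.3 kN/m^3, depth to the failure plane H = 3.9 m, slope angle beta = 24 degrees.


Using Fs = c / (gamma*H*sin(beta)*cos(beta)) + tan(phi)/tan(beta)
Cohesion contribution = 28.7 / (19.3*3.9*sin(24)*cos(24))
Cohesion contribution = 1.02616
Friction contribution = tan(32)/tan(24) = 1.40348
Fs = 1.02616 + 1.40348
Fs = 2.43


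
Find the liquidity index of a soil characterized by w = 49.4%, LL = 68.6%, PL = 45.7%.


First compute the plasticity index:
PI = LL - PL = 68.6 - 45.7 = 22.9
Then compute the liquidity index:
LI = (w - PL) / PI
LI = (49.4 - 45.7) / 22.9
LI = 0.162


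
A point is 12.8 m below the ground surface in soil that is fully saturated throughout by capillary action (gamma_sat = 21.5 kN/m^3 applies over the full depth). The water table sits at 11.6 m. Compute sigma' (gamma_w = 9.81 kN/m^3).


Total stress = gamma_sat * depth
sigma = 21.5 * 12.8 = 275.2 kPa
Pore water pressure u = gamma_w * (depth - d_wt)
u = 9.81 * (12.8 - 11.6) = 11.772 kPa
Effective stress = sigma - u
sigma' = 275.2 - 11.772 = 263.43 kPa


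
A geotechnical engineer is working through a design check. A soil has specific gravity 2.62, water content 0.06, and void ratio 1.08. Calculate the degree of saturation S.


Using S = Gs * w / e
S = 2.62 * 0.06 / 1.08
S = 0.1456


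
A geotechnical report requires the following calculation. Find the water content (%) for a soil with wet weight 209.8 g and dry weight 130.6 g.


Result: 60.64 %

Derivation:
Using w = (m_wet - m_dry) / m_dry * 100
m_wet - m_dry = 209.8 - 130.6 = 79.2 g
w = 79.2 / 130.6 * 100
w = 60.64 %


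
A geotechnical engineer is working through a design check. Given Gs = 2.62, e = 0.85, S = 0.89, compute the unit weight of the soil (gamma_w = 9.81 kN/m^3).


Result: 17.905 kN/m^3

Derivation:
Using gamma = gamma_w * (Gs + S*e) / (1 + e)
Numerator: Gs + S*e = 2.62 + 0.89*0.85 = 3.3765
Denominator: 1 + e = 1 + 0.85 = 1.85
gamma = 9.81 * 3.3765 / 1.85
gamma = 17.905 kN/m^3


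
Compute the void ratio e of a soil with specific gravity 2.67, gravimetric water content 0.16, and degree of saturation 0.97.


Result: 0.4404

Derivation:
Using the relation e = Gs * w / S
e = 2.67 * 0.16 / 0.97
e = 0.4404


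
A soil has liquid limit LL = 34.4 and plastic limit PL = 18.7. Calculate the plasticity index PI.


Using PI = LL - PL
PI = 34.4 - 18.7
PI = 15.7


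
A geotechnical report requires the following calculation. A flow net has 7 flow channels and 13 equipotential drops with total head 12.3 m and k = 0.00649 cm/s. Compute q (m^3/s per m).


Convert k to m/s for unit consistency with H:
k = 0.00649 cm/s = 0.00649 / 100 m/s = 6.49e-05 m/s
Using q = k * H * Nf / Nd
Nf / Nd = 7 / 13 = 0.5385
q = 6.49e-05 * 12.3 * 0.5385
q = 0.0004298 m^3/s per m


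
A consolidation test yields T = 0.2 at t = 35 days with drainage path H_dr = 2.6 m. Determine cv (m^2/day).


Using cv = T * H_dr^2 / t
H_dr^2 = 2.6^2 = 6.76
cv = 0.2 * 6.76 / 35
cv = 0.03863 m^2/day


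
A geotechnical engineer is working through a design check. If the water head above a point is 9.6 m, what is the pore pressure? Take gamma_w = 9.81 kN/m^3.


Using u = gamma_w * h_w
u = 9.81 * 9.6
u = 94.18 kPa


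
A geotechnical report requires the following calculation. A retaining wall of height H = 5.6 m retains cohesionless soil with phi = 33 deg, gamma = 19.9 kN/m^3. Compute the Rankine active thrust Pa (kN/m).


Compute active earth pressure coefficient:
Ka = tan^2(45 - phi/2) = tan^2(28.5) = 0.294801
Compute active force:
Pa = 0.5 * Ka * gamma * H^2
Pa = 0.5 * 0.294801 * 19.9 * 5.6^2
Pa = 91.99 kN/m


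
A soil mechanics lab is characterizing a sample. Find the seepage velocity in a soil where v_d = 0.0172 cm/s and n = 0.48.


Using v_s = v_d / n
v_s = 0.0172 / 0.48
v_s = 0.03583 cm/s


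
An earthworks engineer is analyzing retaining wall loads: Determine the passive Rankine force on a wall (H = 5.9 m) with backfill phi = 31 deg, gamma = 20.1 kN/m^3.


Compute passive earth pressure coefficient:
Kp = tan^2(45 + phi/2) = tan^2(60.5) = 3.124035
Compute passive force:
Pp = 0.5 * Kp * gamma * H^2
Pp = 0.5 * 3.124035 * 20.1 * 5.9^2
Pp = 1092.91 kN/m


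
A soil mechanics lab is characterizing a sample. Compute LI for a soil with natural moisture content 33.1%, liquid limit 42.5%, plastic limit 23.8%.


First compute the plasticity index:
PI = LL - PL = 42.5 - 23.8 = 18.7
Then compute the liquidity index:
LI = (w - PL) / PI
LI = (33.1 - 23.8) / 18.7
LI = 0.497


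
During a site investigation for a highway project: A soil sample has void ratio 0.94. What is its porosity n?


Using the relation n = e / (1 + e)
n = 0.94 / (1 + 0.94)
n = 0.94 / 1.94
n = 0.4845


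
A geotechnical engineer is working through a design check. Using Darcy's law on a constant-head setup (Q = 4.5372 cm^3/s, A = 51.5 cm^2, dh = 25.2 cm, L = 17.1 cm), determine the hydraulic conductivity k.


Compute hydraulic gradient:
i = dh / L = 25.2 / 17.1 = 1.47368
Then apply Darcy's law:
k = Q / (A * i)
k = 4.5372 / (51.5 * 1.47368)
k = 4.5372 / 75.8947
k = 0.059783 cm/s


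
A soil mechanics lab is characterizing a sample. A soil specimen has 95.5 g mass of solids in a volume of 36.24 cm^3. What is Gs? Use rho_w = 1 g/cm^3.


Using Gs = m_s / (V_s * rho_w)
Since rho_w = 1 g/cm^3:
Gs = 95.5 / 36.24
Gs = 2.635


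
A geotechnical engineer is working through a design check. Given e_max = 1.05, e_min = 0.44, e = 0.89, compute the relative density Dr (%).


Using Dr = (e_max - e) / (e_max - e_min) * 100
e_max - e = 1.05 - 0.89 = 0.16
e_max - e_min = 1.05 - 0.44 = 0.61
Dr = 0.16 / 0.61 * 100
Dr = 26.23 %


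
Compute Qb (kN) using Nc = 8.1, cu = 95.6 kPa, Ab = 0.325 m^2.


Using Qb = Nc * cu * Ab
Qb = 8.1 * 95.6 * 0.325
Qb = 251.67 kN


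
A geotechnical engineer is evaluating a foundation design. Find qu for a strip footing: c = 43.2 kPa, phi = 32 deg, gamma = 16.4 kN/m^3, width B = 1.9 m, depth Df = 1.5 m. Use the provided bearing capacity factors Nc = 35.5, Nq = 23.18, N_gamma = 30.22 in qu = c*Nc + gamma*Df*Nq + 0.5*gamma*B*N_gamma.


Compute qu = c*Nc + gamma*Df*Nq + 0.5*gamma*B*N_gamma
Term 1: 43.2 * 35.5 = 1533.6
Term 2: 16.4 * 1.5 * 23.18 = 570.228
Term 3: 0.5 * 16.4 * 1.9 * 30.22 = 470.8276
qu = 1533.6 + 570.228 + 470.8276
qu = 2574.66 kPa


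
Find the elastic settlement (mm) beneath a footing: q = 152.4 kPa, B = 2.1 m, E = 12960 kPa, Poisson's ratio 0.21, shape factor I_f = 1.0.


Result: 23.605 mm

Derivation:
Using Se = q * B * (1 - nu^2) * I_f / E
1 - nu^2 = 1 - 0.21^2 = 0.9559
Se = 152.4 * 2.1 * 0.9559 * 1.0 / 12960
Se = 0.023605 m
Convert to mm: Se = 0.023605 * 1000 = 23.605 mm


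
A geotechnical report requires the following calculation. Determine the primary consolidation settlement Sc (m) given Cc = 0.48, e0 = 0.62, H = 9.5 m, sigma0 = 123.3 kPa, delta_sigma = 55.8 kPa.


Result: 0.4564 m

Derivation:
Using Sc = Cc * H / (1 + e0) * log10((sigma0 + delta_sigma) / sigma0)
Stress ratio = (123.3 + 55.8) / 123.3 = 1.45255
log10(1.45255) = 0.162133
Cc * H / (1 + e0) = 0.48 * 9.5 / (1 + 0.62) = 2.81481
Sc = 2.81481 * 0.162133
Sc = 0.4564 m


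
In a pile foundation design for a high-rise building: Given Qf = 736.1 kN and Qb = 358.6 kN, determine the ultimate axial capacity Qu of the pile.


Using Qu = Qf + Qb
Qu = 736.1 + 358.6
Qu = 1094.7 kN


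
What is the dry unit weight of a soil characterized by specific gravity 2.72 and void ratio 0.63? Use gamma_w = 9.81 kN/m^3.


Using gamma_d = Gs * gamma_w / (1 + e)
gamma_d = 2.72 * 9.81 / (1 + 0.63)
gamma_d = 2.72 * 9.81 / 1.63
gamma_d = 16.37 kN/m^3


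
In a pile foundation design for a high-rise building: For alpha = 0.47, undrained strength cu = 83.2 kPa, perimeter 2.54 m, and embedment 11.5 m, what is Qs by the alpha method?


Result: 1142.23 kN

Derivation:
Using Qs = alpha * cu * perimeter * L
Qs = 0.47 * 83.2 * 2.54 * 11.5
Qs = 1142.23 kN


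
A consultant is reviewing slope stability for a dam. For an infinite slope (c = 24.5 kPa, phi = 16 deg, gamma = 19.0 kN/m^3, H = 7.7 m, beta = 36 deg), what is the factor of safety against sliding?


Using Fs = c / (gamma*H*sin(beta)*cos(beta)) + tan(phi)/tan(beta)
Cohesion contribution = 24.5 / (19.0*7.7*sin(36)*cos(36))
Cohesion contribution = 0.352164
Friction contribution = tan(16)/tan(36) = 0.394671
Fs = 0.352164 + 0.394671
Fs = 0.747


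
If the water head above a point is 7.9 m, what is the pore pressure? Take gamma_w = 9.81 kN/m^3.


Using u = gamma_w * h_w
u = 9.81 * 7.9
u = 77.5 kPa


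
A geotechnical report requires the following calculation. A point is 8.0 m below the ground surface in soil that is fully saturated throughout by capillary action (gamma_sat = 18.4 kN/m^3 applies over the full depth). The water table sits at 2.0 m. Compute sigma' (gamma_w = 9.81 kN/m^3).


Total stress = gamma_sat * depth
sigma = 18.4 * 8.0 = 147.2 kPa
Pore water pressure u = gamma_w * (depth - d_wt)
u = 9.81 * (8.0 - 2.0) = 58.86 kPa
Effective stress = sigma - u
sigma' = 147.2 - 58.86 = 88.34 kPa


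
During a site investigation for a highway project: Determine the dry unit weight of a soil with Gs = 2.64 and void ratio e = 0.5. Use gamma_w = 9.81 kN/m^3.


Using gamma_d = Gs * gamma_w / (1 + e)
gamma_d = 2.64 * 9.81 / (1 + 0.5)
gamma_d = 2.64 * 9.81 / 1.5
gamma_d = 17.266 kN/m^3


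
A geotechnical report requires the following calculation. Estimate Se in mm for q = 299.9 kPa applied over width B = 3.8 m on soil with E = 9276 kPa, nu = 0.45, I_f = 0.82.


Result: 80.342 mm

Derivation:
Using Se = q * B * (1 - nu^2) * I_f / E
1 - nu^2 = 1 - 0.45^2 = 0.7975
Se = 299.9 * 3.8 * 0.7975 * 0.82 / 9276
Se = 0.080342 m
Convert to mm: Se = 0.080342 * 1000 = 80.342 mm


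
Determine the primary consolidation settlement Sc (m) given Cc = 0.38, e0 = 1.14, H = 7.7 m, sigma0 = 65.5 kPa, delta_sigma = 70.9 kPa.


Using Sc = Cc * H / (1 + e0) * log10((sigma0 + delta_sigma) / sigma0)
Stress ratio = (65.5 + 70.9) / 65.5 = 2.08244
log10(2.08244) = 0.318573
Cc * H / (1 + e0) = 0.38 * 7.7 / (1 + 1.14) = 1.36729
Sc = 1.36729 * 0.318573
Sc = 0.4356 m


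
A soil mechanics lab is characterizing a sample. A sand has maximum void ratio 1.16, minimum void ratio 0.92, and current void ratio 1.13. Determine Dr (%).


Using Dr = (e_max - e) / (e_max - e_min) * 100
e_max - e = 1.16 - 1.13 = 0.03
e_max - e_min = 1.16 - 0.92 = 0.24
Dr = 0.03 / 0.24 * 100
Dr = 12.5 %


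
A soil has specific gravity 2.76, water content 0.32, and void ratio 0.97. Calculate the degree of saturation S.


Using S = Gs * w / e
S = 2.76 * 0.32 / 0.97
S = 0.9105


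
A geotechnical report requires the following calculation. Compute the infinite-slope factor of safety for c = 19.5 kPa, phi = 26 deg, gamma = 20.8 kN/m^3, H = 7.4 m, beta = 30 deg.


Result: 1.137

Derivation:
Using Fs = c / (gamma*H*sin(beta)*cos(beta)) + tan(phi)/tan(beta)
Cohesion contribution = 19.5 / (20.8*7.4*sin(30)*cos(30))
Cohesion contribution = 0.292576
Friction contribution = tan(26)/tan(30) = 0.844778
Fs = 0.292576 + 0.844778
Fs = 1.137


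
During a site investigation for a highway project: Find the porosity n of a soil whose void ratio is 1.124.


Result: 0.5292

Derivation:
Using the relation n = e / (1 + e)
n = 1.124 / (1 + 1.124)
n = 1.124 / 2.124
n = 0.5292


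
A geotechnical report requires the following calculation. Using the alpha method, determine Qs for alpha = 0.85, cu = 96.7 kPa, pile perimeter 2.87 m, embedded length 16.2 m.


Using Qs = alpha * cu * perimeter * L
Qs = 0.85 * 96.7 * 2.87 * 16.2
Qs = 3821.57 kN


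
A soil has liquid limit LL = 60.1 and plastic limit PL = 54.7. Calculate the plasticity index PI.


Using PI = LL - PL
PI = 60.1 - 54.7
PI = 5.4


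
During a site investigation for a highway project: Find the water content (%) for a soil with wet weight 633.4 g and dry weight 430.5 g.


Result: 47.13 %

Derivation:
Using w = (m_wet - m_dry) / m_dry * 100
m_wet - m_dry = 633.4 - 430.5 = 202.9 g
w = 202.9 / 430.5 * 100
w = 47.13 %


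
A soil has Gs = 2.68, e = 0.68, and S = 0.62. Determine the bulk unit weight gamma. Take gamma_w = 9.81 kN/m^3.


Using gamma = gamma_w * (Gs + S*e) / (1 + e)
Numerator: Gs + S*e = 2.68 + 0.62*0.68 = 3.1016
Denominator: 1 + e = 1 + 0.68 = 1.68
gamma = 9.81 * 3.1016 / 1.68
gamma = 18.111 kN/m^3


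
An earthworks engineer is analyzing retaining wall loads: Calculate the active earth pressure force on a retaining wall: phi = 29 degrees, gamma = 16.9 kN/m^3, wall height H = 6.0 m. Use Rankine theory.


Compute active earth pressure coefficient:
Ka = tan^2(45 - phi/2) = tan^2(30.5) = 0.346974
Compute active force:
Pa = 0.5 * Ka * gamma * H^2
Pa = 0.5 * 0.346974 * 16.9 * 6.0^2
Pa = 105.55 kN/m


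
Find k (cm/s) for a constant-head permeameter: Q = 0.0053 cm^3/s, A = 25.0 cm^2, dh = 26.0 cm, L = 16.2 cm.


Result: 0.000132 cm/s

Derivation:
Compute hydraulic gradient:
i = dh / L = 26.0 / 16.2 = 1.60494
Then apply Darcy's law:
k = Q / (A * i)
k = 0.0053 / (25.0 * 1.60494)
k = 0.0053 / 40.1235
k = 0.000132 cm/s


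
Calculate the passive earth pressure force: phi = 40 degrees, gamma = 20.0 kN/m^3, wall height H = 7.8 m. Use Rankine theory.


Compute passive earth pressure coefficient:
Kp = tan^2(45 + phi/2) = tan^2(65.0) = 4.59891
Compute passive force:
Pp = 0.5 * Kp * gamma * H^2
Pp = 0.5 * 4.59891 * 20.0 * 7.8^2
Pp = 2797.98 kN/m


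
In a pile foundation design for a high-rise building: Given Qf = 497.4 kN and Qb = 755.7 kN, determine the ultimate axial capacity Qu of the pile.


Using Qu = Qf + Qb
Qu = 497.4 + 755.7
Qu = 1253.1 kN


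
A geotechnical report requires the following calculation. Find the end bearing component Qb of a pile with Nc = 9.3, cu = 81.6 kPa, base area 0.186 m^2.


Using Qb = Nc * cu * Ab
Qb = 9.3 * 81.6 * 0.186
Qb = 141.15 kN


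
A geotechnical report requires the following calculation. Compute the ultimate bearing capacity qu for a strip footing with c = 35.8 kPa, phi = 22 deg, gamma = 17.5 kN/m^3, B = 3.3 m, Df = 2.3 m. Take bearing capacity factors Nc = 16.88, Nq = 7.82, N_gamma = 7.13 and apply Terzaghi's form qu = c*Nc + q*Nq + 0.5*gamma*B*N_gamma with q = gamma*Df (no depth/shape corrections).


Result: 1124.94 kPa

Derivation:
Compute qu = c*Nc + gamma*Df*Nq + 0.5*gamma*B*N_gamma
Term 1: 35.8 * 16.88 = 604.304
Term 2: 17.5 * 2.3 * 7.82 = 314.755
Term 3: 0.5 * 17.5 * 3.3 * 7.13 = 205.87875
qu = 604.304 + 314.755 + 205.87875
qu = 1124.94 kPa
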